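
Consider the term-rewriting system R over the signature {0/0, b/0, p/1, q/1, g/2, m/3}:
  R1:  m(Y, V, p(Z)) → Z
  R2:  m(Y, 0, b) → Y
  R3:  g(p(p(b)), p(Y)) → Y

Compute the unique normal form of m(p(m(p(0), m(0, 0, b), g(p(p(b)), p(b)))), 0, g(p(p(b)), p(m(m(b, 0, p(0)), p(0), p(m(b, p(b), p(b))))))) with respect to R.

1. m(p(m(p(0), m(0, 0, b), g(p(p(b)), p(b)))), 0, g(p(p(b)), p(m(m(b, 0, p(0)), p(0), p(m(b, p(b), p(b)))))))  →  m(p(m(p(0), 0, g(p(p(b)), p(b)))), 0, g(p(p(b)), p(m(m(b, 0, p(0)), p(0), p(m(b, p(b), p(b)))))))   [R2 at 1.1.2]
2. m(p(m(p(0), 0, g(p(p(b)), p(b)))), 0, g(p(p(b)), p(m(m(b, 0, p(0)), p(0), p(m(b, p(b), p(b)))))))  →  m(p(m(p(0), 0, b)), 0, g(p(p(b)), p(m(m(b, 0, p(0)), p(0), p(m(b, p(b), p(b)))))))   [R3 at 1.1.3]
3. m(p(m(p(0), 0, b)), 0, g(p(p(b)), p(m(m(b, 0, p(0)), p(0), p(m(b, p(b), p(b)))))))  →  m(p(p(0)), 0, g(p(p(b)), p(m(m(b, 0, p(0)), p(0), p(m(b, p(b), p(b)))))))   [R2 at 1.1]
4. m(p(p(0)), 0, g(p(p(b)), p(m(m(b, 0, p(0)), p(0), p(m(b, p(b), p(b)))))))  →  m(p(p(0)), 0, m(m(b, 0, p(0)), p(0), p(m(b, p(b), p(b)))))   [R3 at 3]
5. m(p(p(0)), 0, m(m(b, 0, p(0)), p(0), p(m(b, p(b), p(b)))))  →  m(p(p(0)), 0, m(b, p(b), p(b)))   [R1 at 3]
6. m(p(p(0)), 0, m(b, p(b), p(b)))  →  m(p(p(0)), 0, b)   [R1 at 3]
7. m(p(p(0)), 0, b)  →  p(p(0))   [R2 at ε]

p(p(0))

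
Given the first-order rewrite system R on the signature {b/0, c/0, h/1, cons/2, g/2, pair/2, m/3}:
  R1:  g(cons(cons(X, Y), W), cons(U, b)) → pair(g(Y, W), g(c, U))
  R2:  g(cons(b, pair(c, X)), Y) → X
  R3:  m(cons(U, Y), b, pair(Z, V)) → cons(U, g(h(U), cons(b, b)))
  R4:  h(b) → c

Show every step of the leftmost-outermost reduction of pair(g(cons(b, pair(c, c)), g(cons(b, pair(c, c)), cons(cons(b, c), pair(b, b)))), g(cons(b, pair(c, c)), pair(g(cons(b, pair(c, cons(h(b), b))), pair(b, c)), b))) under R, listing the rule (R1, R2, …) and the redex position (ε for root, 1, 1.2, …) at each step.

pair(c, c)

1. pair(g(cons(b, pair(c, c)), g(cons(b, pair(c, c)), cons(cons(b, c), pair(b, b)))), g(cons(b, pair(c, c)), pair(g(cons(b, pair(c, cons(h(b), b))), pair(b, c)), b)))  →  pair(c, g(cons(b, pair(c, c)), pair(g(cons(b, pair(c, cons(h(b), b))), pair(b, c)), b)))   [R2 at 1]
2. pair(c, g(cons(b, pair(c, c)), pair(g(cons(b, pair(c, cons(h(b), b))), pair(b, c)), b)))  →  pair(c, c)   [R2 at 2]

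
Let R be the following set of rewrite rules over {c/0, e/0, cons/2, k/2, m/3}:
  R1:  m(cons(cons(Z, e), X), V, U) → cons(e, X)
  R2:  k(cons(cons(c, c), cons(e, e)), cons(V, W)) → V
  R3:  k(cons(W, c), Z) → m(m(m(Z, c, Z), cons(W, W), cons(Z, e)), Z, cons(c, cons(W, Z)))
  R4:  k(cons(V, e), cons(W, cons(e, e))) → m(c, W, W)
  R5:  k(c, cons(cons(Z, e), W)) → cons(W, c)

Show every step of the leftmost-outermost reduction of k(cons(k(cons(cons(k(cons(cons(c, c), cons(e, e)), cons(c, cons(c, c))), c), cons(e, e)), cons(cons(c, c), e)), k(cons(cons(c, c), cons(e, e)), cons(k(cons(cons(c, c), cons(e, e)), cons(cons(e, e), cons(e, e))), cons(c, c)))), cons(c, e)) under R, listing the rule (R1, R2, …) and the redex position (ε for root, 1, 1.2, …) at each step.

1. k(cons(k(cons(cons(k(cons(cons(c, c), cons(e, e)), cons(c, cons(c, c))), c), cons(e, e)), cons(cons(c, c), e)), k(cons(cons(c, c), cons(e, e)), cons(k(cons(cons(c, c), cons(e, e)), cons(cons(e, e), cons(e, e))), cons(c, c)))), cons(c, e))  →  k(cons(k(cons(cons(c, c), cons(e, e)), cons(cons(c, c), e)), k(cons(cons(c, c), cons(e, e)), cons(k(cons(cons(c, c), cons(e, e)), cons(cons(e, e), cons(e, e))), cons(c, c)))), cons(c, e))   [R2 at 1.1.1.1.1]
2. k(cons(k(cons(cons(c, c), cons(e, e)), cons(cons(c, c), e)), k(cons(cons(c, c), cons(e, e)), cons(k(cons(cons(c, c), cons(e, e)), cons(cons(e, e), cons(e, e))), cons(c, c)))), cons(c, e))  →  k(cons(cons(c, c), k(cons(cons(c, c), cons(e, e)), cons(k(cons(cons(c, c), cons(e, e)), cons(cons(e, e), cons(e, e))), cons(c, c)))), cons(c, e))   [R2 at 1.1]
3. k(cons(cons(c, c), k(cons(cons(c, c), cons(e, e)), cons(k(cons(cons(c, c), cons(e, e)), cons(cons(e, e), cons(e, e))), cons(c, c)))), cons(c, e))  →  k(cons(cons(c, c), k(cons(cons(c, c), cons(e, e)), cons(cons(e, e), cons(e, e)))), cons(c, e))   [R2 at 1.2]
4. k(cons(cons(c, c), k(cons(cons(c, c), cons(e, e)), cons(cons(e, e), cons(e, e)))), cons(c, e))  →  k(cons(cons(c, c), cons(e, e)), cons(c, e))   [R2 at 1.2]
5. k(cons(cons(c, c), cons(e, e)), cons(c, e))  →  c   [R2 at ε]

c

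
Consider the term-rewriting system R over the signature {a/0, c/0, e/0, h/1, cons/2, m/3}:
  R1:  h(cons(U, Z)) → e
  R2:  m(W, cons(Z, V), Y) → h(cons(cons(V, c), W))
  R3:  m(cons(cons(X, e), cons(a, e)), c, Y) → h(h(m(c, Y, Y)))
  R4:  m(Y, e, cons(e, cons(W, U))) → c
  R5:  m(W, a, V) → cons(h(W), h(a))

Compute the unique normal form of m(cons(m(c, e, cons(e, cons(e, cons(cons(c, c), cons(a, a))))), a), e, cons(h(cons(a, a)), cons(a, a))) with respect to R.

c

1. m(cons(m(c, e, cons(e, cons(e, cons(cons(c, c), cons(a, a))))), a), e, cons(h(cons(a, a)), cons(a, a)))  →  m(cons(c, a), e, cons(h(cons(a, a)), cons(a, a)))   [R4 at 1.1]
2. m(cons(c, a), e, cons(h(cons(a, a)), cons(a, a)))  →  m(cons(c, a), e, cons(e, cons(a, a)))   [R1 at 3.1]
3. m(cons(c, a), e, cons(e, cons(a, a)))  →  c   [R4 at ε]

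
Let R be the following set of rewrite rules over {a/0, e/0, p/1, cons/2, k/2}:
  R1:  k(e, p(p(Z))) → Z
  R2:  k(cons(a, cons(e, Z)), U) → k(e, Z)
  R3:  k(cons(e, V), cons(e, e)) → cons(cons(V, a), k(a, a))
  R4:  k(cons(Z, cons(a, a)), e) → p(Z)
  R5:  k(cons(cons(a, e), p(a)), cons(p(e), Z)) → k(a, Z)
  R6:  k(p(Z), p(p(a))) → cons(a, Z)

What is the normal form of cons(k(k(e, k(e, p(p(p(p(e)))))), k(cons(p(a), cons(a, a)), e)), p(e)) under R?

1. cons(k(k(e, k(e, p(p(p(p(e)))))), k(cons(p(a), cons(a, a)), e)), p(e))  →  cons(k(k(e, p(p(e))), k(cons(p(a), cons(a, a)), e)), p(e))   [R1 at 1.1.2]
2. cons(k(k(e, p(p(e))), k(cons(p(a), cons(a, a)), e)), p(e))  →  cons(k(e, k(cons(p(a), cons(a, a)), e)), p(e))   [R1 at 1.1]
3. cons(k(e, k(cons(p(a), cons(a, a)), e)), p(e))  →  cons(k(e, p(p(a))), p(e))   [R4 at 1.2]
4. cons(k(e, p(p(a))), p(e))  →  cons(a, p(e))   [R1 at 1]

cons(a, p(e))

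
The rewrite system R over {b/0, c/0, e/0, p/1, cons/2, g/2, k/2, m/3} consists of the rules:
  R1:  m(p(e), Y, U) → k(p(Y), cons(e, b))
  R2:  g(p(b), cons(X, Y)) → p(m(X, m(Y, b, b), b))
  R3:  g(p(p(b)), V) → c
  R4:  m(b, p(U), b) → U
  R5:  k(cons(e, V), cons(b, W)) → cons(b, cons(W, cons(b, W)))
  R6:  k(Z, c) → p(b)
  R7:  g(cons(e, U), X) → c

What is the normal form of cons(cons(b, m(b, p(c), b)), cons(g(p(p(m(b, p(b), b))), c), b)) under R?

1. cons(cons(b, m(b, p(c), b)), cons(g(p(p(m(b, p(b), b))), c), b))  →  cons(cons(b, c), cons(g(p(p(m(b, p(b), b))), c), b))   [R4 at 1.2]
2. cons(cons(b, c), cons(g(p(p(m(b, p(b), b))), c), b))  →  cons(cons(b, c), cons(g(p(p(b)), c), b))   [R4 at 2.1.1.1.1]
3. cons(cons(b, c), cons(g(p(p(b)), c), b))  →  cons(cons(b, c), cons(c, b))   [R3 at 2.1]

cons(cons(b, c), cons(c, b))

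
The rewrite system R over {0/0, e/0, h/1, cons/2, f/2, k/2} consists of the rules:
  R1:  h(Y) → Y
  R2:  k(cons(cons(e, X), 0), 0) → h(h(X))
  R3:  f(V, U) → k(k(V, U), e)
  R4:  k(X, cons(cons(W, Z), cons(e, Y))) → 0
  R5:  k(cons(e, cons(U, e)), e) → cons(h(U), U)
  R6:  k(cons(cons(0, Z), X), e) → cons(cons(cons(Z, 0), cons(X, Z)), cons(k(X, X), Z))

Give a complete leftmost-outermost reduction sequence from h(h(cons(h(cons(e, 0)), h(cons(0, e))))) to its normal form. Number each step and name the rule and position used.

cons(cons(e, 0), cons(0, e))

1. h(h(cons(h(cons(e, 0)), h(cons(0, e)))))  →  h(cons(h(cons(e, 0)), h(cons(0, e))))   [R1 at ε]
2. h(cons(h(cons(e, 0)), h(cons(0, e))))  →  cons(h(cons(e, 0)), h(cons(0, e)))   [R1 at ε]
3. cons(h(cons(e, 0)), h(cons(0, e)))  →  cons(cons(e, 0), h(cons(0, e)))   [R1 at 1]
4. cons(cons(e, 0), h(cons(0, e)))  →  cons(cons(e, 0), cons(0, e))   [R1 at 2]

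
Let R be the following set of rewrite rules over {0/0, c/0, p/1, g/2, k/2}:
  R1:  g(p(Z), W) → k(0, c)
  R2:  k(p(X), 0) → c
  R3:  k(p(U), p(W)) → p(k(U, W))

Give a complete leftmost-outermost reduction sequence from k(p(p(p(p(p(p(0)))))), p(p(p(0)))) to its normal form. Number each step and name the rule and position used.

1. k(p(p(p(p(p(p(0)))))), p(p(p(0))))  →  p(k(p(p(p(p(p(0))))), p(p(0))))   [R3 at ε]
2. p(k(p(p(p(p(p(0))))), p(p(0))))  →  p(p(k(p(p(p(p(0)))), p(0))))   [R3 at 1]
3. p(p(k(p(p(p(p(0)))), p(0))))  →  p(p(p(k(p(p(p(0))), 0))))   [R3 at 1.1]
4. p(p(p(k(p(p(p(0))), 0))))  →  p(p(p(c)))   [R2 at 1.1.1]

p(p(p(c)))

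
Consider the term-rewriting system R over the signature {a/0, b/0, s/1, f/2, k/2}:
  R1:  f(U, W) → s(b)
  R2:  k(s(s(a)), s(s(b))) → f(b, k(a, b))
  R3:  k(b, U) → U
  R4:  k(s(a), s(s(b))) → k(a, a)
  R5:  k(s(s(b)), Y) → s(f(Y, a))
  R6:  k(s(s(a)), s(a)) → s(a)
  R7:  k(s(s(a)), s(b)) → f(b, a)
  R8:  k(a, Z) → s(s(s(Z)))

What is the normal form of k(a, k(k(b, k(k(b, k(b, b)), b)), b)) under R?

1. k(a, k(k(b, k(k(b, k(b, b)), b)), b))  →  s(s(s(k(k(b, k(k(b, k(b, b)), b)), b))))   [R8 at ε]
2. s(s(s(k(k(b, k(k(b, k(b, b)), b)), b))))  →  s(s(s(k(k(k(b, k(b, b)), b), b))))   [R3 at 1.1.1.1]
3. s(s(s(k(k(k(b, k(b, b)), b), b))))  →  s(s(s(k(k(k(b, b), b), b))))   [R3 at 1.1.1.1.1]
4. s(s(s(k(k(k(b, b), b), b))))  →  s(s(s(k(k(b, b), b))))   [R3 at 1.1.1.1.1]
5. s(s(s(k(k(b, b), b))))  →  s(s(s(k(b, b))))   [R3 at 1.1.1.1]
6. s(s(s(k(b, b))))  →  s(s(s(b)))   [R3 at 1.1.1]

s(s(s(b)))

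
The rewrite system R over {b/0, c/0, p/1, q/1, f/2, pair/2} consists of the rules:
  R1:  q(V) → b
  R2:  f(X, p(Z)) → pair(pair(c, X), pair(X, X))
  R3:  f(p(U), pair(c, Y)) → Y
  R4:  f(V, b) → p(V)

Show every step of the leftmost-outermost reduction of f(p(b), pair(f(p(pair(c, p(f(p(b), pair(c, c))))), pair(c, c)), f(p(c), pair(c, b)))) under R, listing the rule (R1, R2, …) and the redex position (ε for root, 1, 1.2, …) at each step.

b

1. f(p(b), pair(f(p(pair(c, p(f(p(b), pair(c, c))))), pair(c, c)), f(p(c), pair(c, b))))  →  f(p(b), pair(c, f(p(c), pair(c, b))))   [R3 at 2.1]
2. f(p(b), pair(c, f(p(c), pair(c, b))))  →  f(p(c), pair(c, b))   [R3 at ε]
3. f(p(c), pair(c, b))  →  b   [R3 at ε]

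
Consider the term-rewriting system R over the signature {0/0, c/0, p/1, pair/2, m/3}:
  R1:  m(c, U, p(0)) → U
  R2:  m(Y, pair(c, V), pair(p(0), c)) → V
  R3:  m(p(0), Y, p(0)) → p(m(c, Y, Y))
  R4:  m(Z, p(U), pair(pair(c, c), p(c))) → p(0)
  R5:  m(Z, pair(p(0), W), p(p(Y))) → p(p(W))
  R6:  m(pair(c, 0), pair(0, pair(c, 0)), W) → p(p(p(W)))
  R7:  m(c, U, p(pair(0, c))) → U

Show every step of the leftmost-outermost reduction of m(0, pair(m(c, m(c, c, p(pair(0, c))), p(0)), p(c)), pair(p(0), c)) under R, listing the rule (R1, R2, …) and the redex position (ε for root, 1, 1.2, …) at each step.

1. m(0, pair(m(c, m(c, c, p(pair(0, c))), p(0)), p(c)), pair(p(0), c))  →  m(0, pair(m(c, c, p(pair(0, c))), p(c)), pair(p(0), c))   [R1 at 2.1]
2. m(0, pair(m(c, c, p(pair(0, c))), p(c)), pair(p(0), c))  →  m(0, pair(c, p(c)), pair(p(0), c))   [R7 at 2.1]
3. m(0, pair(c, p(c)), pair(p(0), c))  →  p(c)   [R2 at ε]

p(c)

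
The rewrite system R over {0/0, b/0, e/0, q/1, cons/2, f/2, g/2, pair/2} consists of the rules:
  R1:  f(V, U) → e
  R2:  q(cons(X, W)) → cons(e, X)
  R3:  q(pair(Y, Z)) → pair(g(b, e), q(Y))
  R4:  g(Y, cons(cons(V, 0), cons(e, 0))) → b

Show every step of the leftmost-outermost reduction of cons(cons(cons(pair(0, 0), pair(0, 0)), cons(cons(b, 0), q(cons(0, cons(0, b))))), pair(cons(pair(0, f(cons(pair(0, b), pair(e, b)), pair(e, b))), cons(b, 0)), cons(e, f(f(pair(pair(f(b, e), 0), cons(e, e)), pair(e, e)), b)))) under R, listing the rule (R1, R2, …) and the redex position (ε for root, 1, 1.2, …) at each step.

cons(cons(cons(pair(0, 0), pair(0, 0)), cons(cons(b, 0), cons(e, 0))), pair(cons(pair(0, e), cons(b, 0)), cons(e, e)))

1. cons(cons(cons(pair(0, 0), pair(0, 0)), cons(cons(b, 0), q(cons(0, cons(0, b))))), pair(cons(pair(0, f(cons(pair(0, b), pair(e, b)), pair(e, b))), cons(b, 0)), cons(e, f(f(pair(pair(f(b, e), 0), cons(e, e)), pair(e, e)), b))))  →  cons(cons(cons(pair(0, 0), pair(0, 0)), cons(cons(b, 0), cons(e, 0))), pair(cons(pair(0, f(cons(pair(0, b), pair(e, b)), pair(e, b))), cons(b, 0)), cons(e, f(f(pair(pair(f(b, e), 0), cons(e, e)), pair(e, e)), b))))   [R2 at 1.2.2]
2. cons(cons(cons(pair(0, 0), pair(0, 0)), cons(cons(b, 0), cons(e, 0))), pair(cons(pair(0, f(cons(pair(0, b), pair(e, b)), pair(e, b))), cons(b, 0)), cons(e, f(f(pair(pair(f(b, e), 0), cons(e, e)), pair(e, e)), b))))  →  cons(cons(cons(pair(0, 0), pair(0, 0)), cons(cons(b, 0), cons(e, 0))), pair(cons(pair(0, e), cons(b, 0)), cons(e, f(f(pair(pair(f(b, e), 0), cons(e, e)), pair(e, e)), b))))   [R1 at 2.1.1.2]
3. cons(cons(cons(pair(0, 0), pair(0, 0)), cons(cons(b, 0), cons(e, 0))), pair(cons(pair(0, e), cons(b, 0)), cons(e, f(f(pair(pair(f(b, e), 0), cons(e, e)), pair(e, e)), b))))  →  cons(cons(cons(pair(0, 0), pair(0, 0)), cons(cons(b, 0), cons(e, 0))), pair(cons(pair(0, e), cons(b, 0)), cons(e, e)))   [R1 at 2.2.2]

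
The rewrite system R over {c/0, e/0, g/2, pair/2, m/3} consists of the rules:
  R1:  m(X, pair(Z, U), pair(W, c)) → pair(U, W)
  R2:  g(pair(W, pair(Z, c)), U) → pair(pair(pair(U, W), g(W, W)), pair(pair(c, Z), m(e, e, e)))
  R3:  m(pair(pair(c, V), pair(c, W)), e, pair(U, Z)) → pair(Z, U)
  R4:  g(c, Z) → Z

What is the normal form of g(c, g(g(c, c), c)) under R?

c

1. g(c, g(g(c, c), c))  →  g(g(c, c), c)   [R4 at ε]
2. g(g(c, c), c)  →  g(c, c)   [R4 at 1]
3. g(c, c)  →  c   [R4 at ε]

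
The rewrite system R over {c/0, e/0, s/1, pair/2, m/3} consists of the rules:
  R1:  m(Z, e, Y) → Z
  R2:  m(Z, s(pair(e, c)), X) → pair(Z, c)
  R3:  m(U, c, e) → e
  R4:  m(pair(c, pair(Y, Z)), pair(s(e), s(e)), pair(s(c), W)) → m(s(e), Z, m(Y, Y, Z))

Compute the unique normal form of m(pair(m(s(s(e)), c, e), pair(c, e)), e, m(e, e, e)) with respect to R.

1. m(pair(m(s(s(e)), c, e), pair(c, e)), e, m(e, e, e))  →  pair(m(s(s(e)), c, e), pair(c, e))   [R1 at ε]
2. pair(m(s(s(e)), c, e), pair(c, e))  →  pair(e, pair(c, e))   [R3 at 1]

pair(e, pair(c, e))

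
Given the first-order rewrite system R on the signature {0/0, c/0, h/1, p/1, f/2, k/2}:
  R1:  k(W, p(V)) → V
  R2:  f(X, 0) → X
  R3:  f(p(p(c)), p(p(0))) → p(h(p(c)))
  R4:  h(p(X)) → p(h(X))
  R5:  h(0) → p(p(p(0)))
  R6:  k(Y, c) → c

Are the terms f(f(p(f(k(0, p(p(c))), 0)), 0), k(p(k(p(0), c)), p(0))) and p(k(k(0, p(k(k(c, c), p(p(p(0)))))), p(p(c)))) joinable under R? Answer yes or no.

yes — NF(t₁) = p(p(c)), NF(t₂) = p(p(c))

Reduce t₁ = f(f(p(f(k(0, p(p(c))), 0)), 0), k(p(k(p(0), c)), p(0))):
1. f(f(p(f(k(0, p(p(c))), 0)), 0), k(p(k(p(0), c)), p(0)))  →  f(p(f(k(0, p(p(c))), 0)), k(p(k(p(0), c)), p(0)))   [R2 at 1]
2. f(p(f(k(0, p(p(c))), 0)), k(p(k(p(0), c)), p(0)))  →  f(p(k(0, p(p(c)))), k(p(k(p(0), c)), p(0)))   [R2 at 1.1]
3. f(p(k(0, p(p(c)))), k(p(k(p(0), c)), p(0)))  →  f(p(p(c)), k(p(k(p(0), c)), p(0)))   [R1 at 1.1]
4. f(p(p(c)), k(p(k(p(0), c)), p(0)))  →  f(p(p(c)), 0)   [R1 at 2]
5. f(p(p(c)), 0)  →  p(p(c))   [R2 at ε]

Reduce t₂ = p(k(k(0, p(k(k(c, c), p(p(p(0)))))), p(p(c)))):
1. p(k(k(0, p(k(k(c, c), p(p(p(0)))))), p(p(c))))  →  p(p(c))   [R1 at 1]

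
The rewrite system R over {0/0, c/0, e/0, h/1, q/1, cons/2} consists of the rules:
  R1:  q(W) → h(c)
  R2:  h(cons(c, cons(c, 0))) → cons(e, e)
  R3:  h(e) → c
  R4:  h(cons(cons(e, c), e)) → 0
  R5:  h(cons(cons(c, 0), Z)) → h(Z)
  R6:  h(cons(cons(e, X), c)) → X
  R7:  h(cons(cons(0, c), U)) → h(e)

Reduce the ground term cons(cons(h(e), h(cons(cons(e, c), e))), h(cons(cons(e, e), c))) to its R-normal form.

cons(cons(c, 0), e)

1. cons(cons(h(e), h(cons(cons(e, c), e))), h(cons(cons(e, e), c)))  →  cons(cons(c, h(cons(cons(e, c), e))), h(cons(cons(e, e), c)))   [R3 at 1.1]
2. cons(cons(c, h(cons(cons(e, c), e))), h(cons(cons(e, e), c)))  →  cons(cons(c, 0), h(cons(cons(e, e), c)))   [R4 at 1.2]
3. cons(cons(c, 0), h(cons(cons(e, e), c)))  →  cons(cons(c, 0), e)   [R6 at 2]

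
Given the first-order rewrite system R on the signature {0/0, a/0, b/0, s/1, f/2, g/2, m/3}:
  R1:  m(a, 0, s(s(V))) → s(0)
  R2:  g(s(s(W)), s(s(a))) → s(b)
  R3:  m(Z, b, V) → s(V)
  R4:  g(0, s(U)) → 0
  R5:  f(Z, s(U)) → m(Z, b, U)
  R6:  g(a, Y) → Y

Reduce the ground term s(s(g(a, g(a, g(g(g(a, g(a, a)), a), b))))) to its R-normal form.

s(s(b))

1. s(s(g(a, g(a, g(g(g(a, g(a, a)), a), b)))))  →  s(s(g(a, g(g(g(a, g(a, a)), a), b))))   [R6 at 1.1]
2. s(s(g(a, g(g(g(a, g(a, a)), a), b))))  →  s(s(g(g(g(a, g(a, a)), a), b)))   [R6 at 1.1]
3. s(s(g(g(g(a, g(a, a)), a), b)))  →  s(s(g(g(g(a, a), a), b)))   [R6 at 1.1.1.1]
4. s(s(g(g(g(a, a), a), b)))  →  s(s(g(g(a, a), b)))   [R6 at 1.1.1.1]
5. s(s(g(g(a, a), b)))  →  s(s(g(a, b)))   [R6 at 1.1.1]
6. s(s(g(a, b)))  →  s(s(b))   [R6 at 1.1]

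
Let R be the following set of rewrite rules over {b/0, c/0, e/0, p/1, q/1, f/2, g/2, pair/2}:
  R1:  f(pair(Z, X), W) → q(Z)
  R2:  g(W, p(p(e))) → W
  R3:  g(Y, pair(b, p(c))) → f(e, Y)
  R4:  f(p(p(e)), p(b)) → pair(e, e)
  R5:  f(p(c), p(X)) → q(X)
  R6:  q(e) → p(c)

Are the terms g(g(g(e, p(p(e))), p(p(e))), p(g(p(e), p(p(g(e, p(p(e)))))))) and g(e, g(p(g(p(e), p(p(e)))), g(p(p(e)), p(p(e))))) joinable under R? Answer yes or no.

yes — NF(t₁) = e, NF(t₂) = e

Reduce t₁ = g(g(g(e, p(p(e))), p(p(e))), p(g(p(e), p(p(g(e, p(p(e)))))))):
1. g(g(g(e, p(p(e))), p(p(e))), p(g(p(e), p(p(g(e, p(p(e))))))))  →  g(g(e, p(p(e))), p(g(p(e), p(p(g(e, p(p(e))))))))   [R2 at 1]
2. g(g(e, p(p(e))), p(g(p(e), p(p(g(e, p(p(e))))))))  →  g(e, p(g(p(e), p(p(g(e, p(p(e))))))))   [R2 at 1]
3. g(e, p(g(p(e), p(p(g(e, p(p(e))))))))  →  g(e, p(g(p(e), p(p(e)))))   [R2 at 2.1.2.1.1]
4. g(e, p(g(p(e), p(p(e)))))  →  g(e, p(p(e)))   [R2 at 2.1]
5. g(e, p(p(e)))  →  e   [R2 at ε]

Reduce t₂ = g(e, g(p(g(p(e), p(p(e)))), g(p(p(e)), p(p(e))))):
1. g(e, g(p(g(p(e), p(p(e)))), g(p(p(e)), p(p(e)))))  →  g(e, g(p(p(e)), g(p(p(e)), p(p(e)))))   [R2 at 2.1.1]
2. g(e, g(p(p(e)), g(p(p(e)), p(p(e)))))  →  g(e, g(p(p(e)), p(p(e))))   [R2 at 2.2]
3. g(e, g(p(p(e)), p(p(e))))  →  g(e, p(p(e)))   [R2 at 2]
4. g(e, p(p(e)))  →  e   [R2 at ε]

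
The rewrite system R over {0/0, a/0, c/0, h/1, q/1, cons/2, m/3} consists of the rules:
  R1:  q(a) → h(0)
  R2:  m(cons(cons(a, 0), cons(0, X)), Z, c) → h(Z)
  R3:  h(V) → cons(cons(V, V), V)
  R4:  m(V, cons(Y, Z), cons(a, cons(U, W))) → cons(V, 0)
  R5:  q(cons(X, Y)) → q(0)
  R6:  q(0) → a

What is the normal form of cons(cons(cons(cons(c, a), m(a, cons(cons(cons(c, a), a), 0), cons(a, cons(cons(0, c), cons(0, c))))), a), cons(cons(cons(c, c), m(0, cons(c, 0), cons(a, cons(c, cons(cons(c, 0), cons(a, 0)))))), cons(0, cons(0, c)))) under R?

cons(cons(cons(cons(c, a), cons(a, 0)), a), cons(cons(cons(c, c), cons(0, 0)), cons(0, cons(0, c))))

1. cons(cons(cons(cons(c, a), m(a, cons(cons(cons(c, a), a), 0), cons(a, cons(cons(0, c), cons(0, c))))), a), cons(cons(cons(c, c), m(0, cons(c, 0), cons(a, cons(c, cons(cons(c, 0), cons(a, 0)))))), cons(0, cons(0, c))))  →  cons(cons(cons(cons(c, a), cons(a, 0)), a), cons(cons(cons(c, c), m(0, cons(c, 0), cons(a, cons(c, cons(cons(c, 0), cons(a, 0)))))), cons(0, cons(0, c))))   [R4 at 1.1.2]
2. cons(cons(cons(cons(c, a), cons(a, 0)), a), cons(cons(cons(c, c), m(0, cons(c, 0), cons(a, cons(c, cons(cons(c, 0), cons(a, 0)))))), cons(0, cons(0, c))))  →  cons(cons(cons(cons(c, a), cons(a, 0)), a), cons(cons(cons(c, c), cons(0, 0)), cons(0, cons(0, c))))   [R4 at 2.1.2]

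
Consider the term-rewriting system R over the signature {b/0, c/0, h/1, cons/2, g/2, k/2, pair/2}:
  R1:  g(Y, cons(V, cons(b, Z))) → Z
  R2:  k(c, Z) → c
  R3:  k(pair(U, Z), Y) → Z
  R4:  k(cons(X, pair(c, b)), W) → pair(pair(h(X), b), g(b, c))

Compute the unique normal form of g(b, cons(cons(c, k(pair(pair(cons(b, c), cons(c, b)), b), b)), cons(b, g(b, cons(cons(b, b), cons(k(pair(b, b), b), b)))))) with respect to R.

b

1. g(b, cons(cons(c, k(pair(pair(cons(b, c), cons(c, b)), b), b)), cons(b, g(b, cons(cons(b, b), cons(k(pair(b, b), b), b))))))  →  g(b, cons(cons(b, b), cons(k(pair(b, b), b), b)))   [R1 at ε]
2. g(b, cons(cons(b, b), cons(k(pair(b, b), b), b)))  →  g(b, cons(cons(b, b), cons(b, b)))   [R3 at 2.2.1]
3. g(b, cons(cons(b, b), cons(b, b)))  →  b   [R1 at ε]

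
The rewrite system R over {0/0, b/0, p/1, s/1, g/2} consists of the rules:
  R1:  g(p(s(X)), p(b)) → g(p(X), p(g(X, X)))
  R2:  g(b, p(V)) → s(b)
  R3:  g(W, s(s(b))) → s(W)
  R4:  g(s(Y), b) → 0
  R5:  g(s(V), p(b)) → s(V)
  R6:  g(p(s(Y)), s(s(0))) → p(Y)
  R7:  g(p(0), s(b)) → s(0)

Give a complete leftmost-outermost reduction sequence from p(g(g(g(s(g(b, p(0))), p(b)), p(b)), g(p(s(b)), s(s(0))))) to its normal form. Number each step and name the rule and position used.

p(s(s(b)))

1. p(g(g(g(s(g(b, p(0))), p(b)), p(b)), g(p(s(b)), s(s(0)))))  →  p(g(g(s(g(b, p(0))), p(b)), g(p(s(b)), s(s(0)))))   [R5 at 1.1.1]
2. p(g(g(s(g(b, p(0))), p(b)), g(p(s(b)), s(s(0)))))  →  p(g(s(g(b, p(0))), g(p(s(b)), s(s(0)))))   [R5 at 1.1]
3. p(g(s(g(b, p(0))), g(p(s(b)), s(s(0)))))  →  p(g(s(s(b)), g(p(s(b)), s(s(0)))))   [R2 at 1.1.1]
4. p(g(s(s(b)), g(p(s(b)), s(s(0)))))  →  p(g(s(s(b)), p(b)))   [R6 at 1.2]
5. p(g(s(s(b)), p(b)))  →  p(s(s(b)))   [R5 at 1]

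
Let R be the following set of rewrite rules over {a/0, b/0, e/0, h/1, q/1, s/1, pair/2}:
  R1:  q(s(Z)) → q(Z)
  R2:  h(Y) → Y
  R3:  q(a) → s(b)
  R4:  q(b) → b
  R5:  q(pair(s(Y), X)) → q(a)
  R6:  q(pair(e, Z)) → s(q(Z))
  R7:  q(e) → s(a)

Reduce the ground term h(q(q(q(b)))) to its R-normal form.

b

1. h(q(q(q(b))))  →  q(q(q(b)))   [R2 at ε]
2. q(q(q(b)))  →  q(q(b))   [R4 at 1.1]
3. q(q(b))  →  q(b)   [R4 at 1]
4. q(b)  →  b   [R4 at ε]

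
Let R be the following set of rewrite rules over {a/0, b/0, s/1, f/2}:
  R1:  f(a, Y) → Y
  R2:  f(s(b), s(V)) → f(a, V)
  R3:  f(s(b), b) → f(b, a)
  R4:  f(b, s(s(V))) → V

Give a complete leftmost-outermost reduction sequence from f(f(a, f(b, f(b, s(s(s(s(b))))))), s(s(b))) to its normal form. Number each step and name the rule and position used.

b

1. f(f(a, f(b, f(b, s(s(s(s(b))))))), s(s(b)))  →  f(f(b, f(b, s(s(s(s(b)))))), s(s(b)))   [R1 at 1]
2. f(f(b, f(b, s(s(s(s(b)))))), s(s(b)))  →  f(f(b, s(s(b))), s(s(b)))   [R4 at 1.2]
3. f(f(b, s(s(b))), s(s(b)))  →  f(b, s(s(b)))   [R4 at 1]
4. f(b, s(s(b)))  →  b   [R4 at ε]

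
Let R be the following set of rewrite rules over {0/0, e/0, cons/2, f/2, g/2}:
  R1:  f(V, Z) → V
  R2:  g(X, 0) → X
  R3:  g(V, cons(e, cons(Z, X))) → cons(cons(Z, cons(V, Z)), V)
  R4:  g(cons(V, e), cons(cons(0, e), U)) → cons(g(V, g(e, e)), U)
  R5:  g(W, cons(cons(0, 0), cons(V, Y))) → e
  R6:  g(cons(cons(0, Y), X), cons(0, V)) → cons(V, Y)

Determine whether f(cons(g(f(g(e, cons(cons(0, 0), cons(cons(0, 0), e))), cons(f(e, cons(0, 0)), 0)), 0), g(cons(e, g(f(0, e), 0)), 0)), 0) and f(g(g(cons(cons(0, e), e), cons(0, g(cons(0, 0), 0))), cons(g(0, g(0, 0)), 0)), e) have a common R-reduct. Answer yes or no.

Reduce t₁ = f(cons(g(f(g(e, cons(cons(0, 0), cons(cons(0, 0), e))), cons(f(e, cons(0, 0)), 0)), 0), g(cons(e, g(f(0, e), 0)), 0)), 0):
1. f(cons(g(f(g(e, cons(cons(0, 0), cons(cons(0, 0), e))), cons(f(e, cons(0, 0)), 0)), 0), g(cons(e, g(f(0, e), 0)), 0)), 0)  →  cons(g(f(g(e, cons(cons(0, 0), cons(cons(0, 0), e))), cons(f(e, cons(0, 0)), 0)), 0), g(cons(e, g(f(0, e), 0)), 0))   [R1 at ε]
2. cons(g(f(g(e, cons(cons(0, 0), cons(cons(0, 0), e))), cons(f(e, cons(0, 0)), 0)), 0), g(cons(e, g(f(0, e), 0)), 0))  →  cons(f(g(e, cons(cons(0, 0), cons(cons(0, 0), e))), cons(f(e, cons(0, 0)), 0)), g(cons(e, g(f(0, e), 0)), 0))   [R2 at 1]
3. cons(f(g(e, cons(cons(0, 0), cons(cons(0, 0), e))), cons(f(e, cons(0, 0)), 0)), g(cons(e, g(f(0, e), 0)), 0))  →  cons(g(e, cons(cons(0, 0), cons(cons(0, 0), e))), g(cons(e, g(f(0, e), 0)), 0))   [R1 at 1]
4. cons(g(e, cons(cons(0, 0), cons(cons(0, 0), e))), g(cons(e, g(f(0, e), 0)), 0))  →  cons(e, g(cons(e, g(f(0, e), 0)), 0))   [R5 at 1]
5. cons(e, g(cons(e, g(f(0, e), 0)), 0))  →  cons(e, cons(e, g(f(0, e), 0)))   [R2 at 2]
6. cons(e, cons(e, g(f(0, e), 0)))  →  cons(e, cons(e, f(0, e)))   [R2 at 2.2]
7. cons(e, cons(e, f(0, e)))  →  cons(e, cons(e, 0))   [R1 at 2.2]

Reduce t₂ = f(g(g(cons(cons(0, e), e), cons(0, g(cons(0, 0), 0))), cons(g(0, g(0, 0)), 0)), e):
1. f(g(g(cons(cons(0, e), e), cons(0, g(cons(0, 0), 0))), cons(g(0, g(0, 0)), 0)), e)  →  g(g(cons(cons(0, e), e), cons(0, g(cons(0, 0), 0))), cons(g(0, g(0, 0)), 0))   [R1 at ε]
2. g(g(cons(cons(0, e), e), cons(0, g(cons(0, 0), 0))), cons(g(0, g(0, 0)), 0))  →  g(cons(g(cons(0, 0), 0), e), cons(g(0, g(0, 0)), 0))   [R6 at 1]
3. g(cons(g(cons(0, 0), 0), e), cons(g(0, g(0, 0)), 0))  →  g(cons(cons(0, 0), e), cons(g(0, g(0, 0)), 0))   [R2 at 1.1]
4. g(cons(cons(0, 0), e), cons(g(0, g(0, 0)), 0))  →  g(cons(cons(0, 0), e), cons(g(0, 0), 0))   [R2 at 2.1.2]
5. g(cons(cons(0, 0), e), cons(g(0, 0), 0))  →  g(cons(cons(0, 0), e), cons(0, 0))   [R2 at 2.1]
6. g(cons(cons(0, 0), e), cons(0, 0))  →  cons(0, 0)   [R6 at ε]

no — NF(t₁) = cons(e, cons(e, 0)), NF(t₂) = cons(0, 0)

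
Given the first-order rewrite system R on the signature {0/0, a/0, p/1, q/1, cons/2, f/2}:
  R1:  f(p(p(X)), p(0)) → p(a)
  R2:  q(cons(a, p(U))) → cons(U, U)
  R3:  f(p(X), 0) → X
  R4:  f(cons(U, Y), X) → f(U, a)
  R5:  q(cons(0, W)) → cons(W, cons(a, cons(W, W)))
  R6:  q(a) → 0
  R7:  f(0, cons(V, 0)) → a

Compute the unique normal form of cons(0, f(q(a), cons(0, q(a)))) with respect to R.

1. cons(0, f(q(a), cons(0, q(a))))  →  cons(0, f(0, cons(0, q(a))))   [R6 at 2.1]
2. cons(0, f(0, cons(0, q(a))))  →  cons(0, f(0, cons(0, 0)))   [R6 at 2.2.2]
3. cons(0, f(0, cons(0, 0)))  →  cons(0, a)   [R7 at 2]

cons(0, a)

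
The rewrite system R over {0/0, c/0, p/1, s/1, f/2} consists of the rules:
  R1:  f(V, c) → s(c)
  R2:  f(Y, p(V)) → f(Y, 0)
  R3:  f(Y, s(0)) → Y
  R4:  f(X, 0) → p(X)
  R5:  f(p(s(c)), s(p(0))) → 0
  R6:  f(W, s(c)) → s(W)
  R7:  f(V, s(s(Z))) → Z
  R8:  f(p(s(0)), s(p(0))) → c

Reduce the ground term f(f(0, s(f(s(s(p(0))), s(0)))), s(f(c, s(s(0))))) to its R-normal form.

1. f(f(0, s(f(s(s(p(0))), s(0)))), s(f(c, s(s(0)))))  →  f(f(0, s(s(s(p(0))))), s(f(c, s(s(0)))))   [R3 at 1.2.1]
2. f(f(0, s(s(s(p(0))))), s(f(c, s(s(0)))))  →  f(s(p(0)), s(f(c, s(s(0)))))   [R7 at 1]
3. f(s(p(0)), s(f(c, s(s(0)))))  →  f(s(p(0)), s(0))   [R7 at 2.1]
4. f(s(p(0)), s(0))  →  s(p(0))   [R3 at ε]

s(p(0))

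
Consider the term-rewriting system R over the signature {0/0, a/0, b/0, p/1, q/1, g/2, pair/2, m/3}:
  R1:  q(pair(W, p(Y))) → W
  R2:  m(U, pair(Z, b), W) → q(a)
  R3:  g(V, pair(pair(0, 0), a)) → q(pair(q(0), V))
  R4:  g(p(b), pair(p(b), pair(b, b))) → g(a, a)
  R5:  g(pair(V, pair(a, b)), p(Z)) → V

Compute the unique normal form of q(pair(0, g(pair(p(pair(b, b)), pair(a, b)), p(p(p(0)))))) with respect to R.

0

1. q(pair(0, g(pair(p(pair(b, b)), pair(a, b)), p(p(p(0))))))  →  q(pair(0, p(pair(b, b))))   [R5 at 1.2]
2. q(pair(0, p(pair(b, b))))  →  0   [R1 at ε]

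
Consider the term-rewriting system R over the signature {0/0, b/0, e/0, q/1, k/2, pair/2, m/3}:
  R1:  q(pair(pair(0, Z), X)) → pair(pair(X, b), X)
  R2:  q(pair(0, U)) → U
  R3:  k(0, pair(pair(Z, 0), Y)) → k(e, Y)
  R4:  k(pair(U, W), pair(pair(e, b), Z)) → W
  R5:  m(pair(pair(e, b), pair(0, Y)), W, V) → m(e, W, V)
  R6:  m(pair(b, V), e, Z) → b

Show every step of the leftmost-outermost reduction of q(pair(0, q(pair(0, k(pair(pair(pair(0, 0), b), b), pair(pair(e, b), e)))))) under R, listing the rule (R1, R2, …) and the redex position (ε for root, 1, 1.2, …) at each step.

b

1. q(pair(0, q(pair(0, k(pair(pair(pair(0, 0), b), b), pair(pair(e, b), e))))))  →  q(pair(0, k(pair(pair(pair(0, 0), b), b), pair(pair(e, b), e))))   [R2 at ε]
2. q(pair(0, k(pair(pair(pair(0, 0), b), b), pair(pair(e, b), e))))  →  k(pair(pair(pair(0, 0), b), b), pair(pair(e, b), e))   [R2 at ε]
3. k(pair(pair(pair(0, 0), b), b), pair(pair(e, b), e))  →  b   [R4 at ε]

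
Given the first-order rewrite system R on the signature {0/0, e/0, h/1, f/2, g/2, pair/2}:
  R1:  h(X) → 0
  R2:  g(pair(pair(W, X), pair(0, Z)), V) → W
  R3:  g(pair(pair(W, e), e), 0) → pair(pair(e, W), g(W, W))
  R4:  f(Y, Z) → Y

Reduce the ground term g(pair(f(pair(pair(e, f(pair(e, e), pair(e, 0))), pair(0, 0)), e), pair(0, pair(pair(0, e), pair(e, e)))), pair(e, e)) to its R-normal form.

1. g(pair(f(pair(pair(e, f(pair(e, e), pair(e, 0))), pair(0, 0)), e), pair(0, pair(pair(0, e), pair(e, e)))), pair(e, e))  →  g(pair(pair(pair(e, f(pair(e, e), pair(e, 0))), pair(0, 0)), pair(0, pair(pair(0, e), pair(e, e)))), pair(e, e))   [R4 at 1.1]
2. g(pair(pair(pair(e, f(pair(e, e), pair(e, 0))), pair(0, 0)), pair(0, pair(pair(0, e), pair(e, e)))), pair(e, e))  →  pair(e, f(pair(e, e), pair(e, 0)))   [R2 at ε]
3. pair(e, f(pair(e, e), pair(e, 0)))  →  pair(e, pair(e, e))   [R4 at 2]

pair(e, pair(e, e))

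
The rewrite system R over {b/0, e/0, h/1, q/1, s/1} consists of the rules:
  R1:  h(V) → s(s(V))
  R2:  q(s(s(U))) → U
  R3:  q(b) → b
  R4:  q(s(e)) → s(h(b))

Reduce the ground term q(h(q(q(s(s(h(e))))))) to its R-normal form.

1. q(h(q(q(s(s(h(e)))))))  →  q(s(s(q(q(s(s(h(e))))))))   [R1 at 1]
2. q(s(s(q(q(s(s(h(e))))))))  →  q(q(s(s(h(e)))))   [R2 at ε]
3. q(q(s(s(h(e)))))  →  q(h(e))   [R2 at 1]
4. q(h(e))  →  q(s(s(e)))   [R1 at 1]
5. q(s(s(e)))  →  e   [R2 at ε]

e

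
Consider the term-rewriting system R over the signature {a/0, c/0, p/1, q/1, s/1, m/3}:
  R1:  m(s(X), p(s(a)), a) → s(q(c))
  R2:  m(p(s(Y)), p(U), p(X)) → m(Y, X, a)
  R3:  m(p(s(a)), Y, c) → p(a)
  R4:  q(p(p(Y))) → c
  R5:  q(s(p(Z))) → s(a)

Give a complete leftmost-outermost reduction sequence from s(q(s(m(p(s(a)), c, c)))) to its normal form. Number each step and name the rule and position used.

1. s(q(s(m(p(s(a)), c, c))))  →  s(q(s(p(a))))   [R3 at 1.1.1]
2. s(q(s(p(a))))  →  s(s(a))   [R5 at 1]

s(s(a))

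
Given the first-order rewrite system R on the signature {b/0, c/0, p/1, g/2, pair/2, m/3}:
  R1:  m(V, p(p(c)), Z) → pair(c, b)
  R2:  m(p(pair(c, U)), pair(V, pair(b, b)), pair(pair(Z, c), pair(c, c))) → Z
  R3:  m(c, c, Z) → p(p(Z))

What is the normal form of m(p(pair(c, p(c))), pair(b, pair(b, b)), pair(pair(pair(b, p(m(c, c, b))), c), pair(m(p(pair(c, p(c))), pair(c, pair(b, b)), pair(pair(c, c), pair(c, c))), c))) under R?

1. m(p(pair(c, p(c))), pair(b, pair(b, b)), pair(pair(pair(b, p(m(c, c, b))), c), pair(m(p(pair(c, p(c))), pair(c, pair(b, b)), pair(pair(c, c), pair(c, c))), c)))  →  m(p(pair(c, p(c))), pair(b, pair(b, b)), pair(pair(pair(b, p(p(p(b)))), c), pair(m(p(pair(c, p(c))), pair(c, pair(b, b)), pair(pair(c, c), pair(c, c))), c)))   [R3 at 3.1.1.2.1]
2. m(p(pair(c, p(c))), pair(b, pair(b, b)), pair(pair(pair(b, p(p(p(b)))), c), pair(m(p(pair(c, p(c))), pair(c, pair(b, b)), pair(pair(c, c), pair(c, c))), c)))  →  m(p(pair(c, p(c))), pair(b, pair(b, b)), pair(pair(pair(b, p(p(p(b)))), c), pair(c, c)))   [R2 at 3.2.1]
3. m(p(pair(c, p(c))), pair(b, pair(b, b)), pair(pair(pair(b, p(p(p(b)))), c), pair(c, c)))  →  pair(b, p(p(p(b))))   [R2 at ε]

pair(b, p(p(p(b))))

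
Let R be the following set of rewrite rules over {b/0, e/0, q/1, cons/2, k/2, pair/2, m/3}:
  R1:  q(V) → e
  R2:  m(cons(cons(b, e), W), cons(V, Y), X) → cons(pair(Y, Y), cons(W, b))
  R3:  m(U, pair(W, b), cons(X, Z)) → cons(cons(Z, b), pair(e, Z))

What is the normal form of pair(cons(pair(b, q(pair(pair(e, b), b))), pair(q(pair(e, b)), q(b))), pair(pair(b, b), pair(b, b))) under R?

1. pair(cons(pair(b, q(pair(pair(e, b), b))), pair(q(pair(e, b)), q(b))), pair(pair(b, b), pair(b, b)))  →  pair(cons(pair(b, e), pair(q(pair(e, b)), q(b))), pair(pair(b, b), pair(b, b)))   [R1 at 1.1.2]
2. pair(cons(pair(b, e), pair(q(pair(e, b)), q(b))), pair(pair(b, b), pair(b, b)))  →  pair(cons(pair(b, e), pair(e, q(b))), pair(pair(b, b), pair(b, b)))   [R1 at 1.2.1]
3. pair(cons(pair(b, e), pair(e, q(b))), pair(pair(b, b), pair(b, b)))  →  pair(cons(pair(b, e), pair(e, e)), pair(pair(b, b), pair(b, b)))   [R1 at 1.2.2]

pair(cons(pair(b, e), pair(e, e)), pair(pair(b, b), pair(b, b)))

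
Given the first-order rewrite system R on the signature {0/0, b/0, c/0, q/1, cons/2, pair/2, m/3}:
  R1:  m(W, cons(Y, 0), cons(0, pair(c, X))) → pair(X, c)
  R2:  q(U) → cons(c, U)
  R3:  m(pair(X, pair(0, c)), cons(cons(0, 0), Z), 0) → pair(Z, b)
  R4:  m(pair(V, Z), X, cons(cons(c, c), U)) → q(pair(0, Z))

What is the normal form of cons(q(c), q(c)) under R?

1. cons(q(c), q(c))  →  cons(cons(c, c), q(c))   [R2 at 1]
2. cons(cons(c, c), q(c))  →  cons(cons(c, c), cons(c, c))   [R2 at 2]

cons(cons(c, c), cons(c, c))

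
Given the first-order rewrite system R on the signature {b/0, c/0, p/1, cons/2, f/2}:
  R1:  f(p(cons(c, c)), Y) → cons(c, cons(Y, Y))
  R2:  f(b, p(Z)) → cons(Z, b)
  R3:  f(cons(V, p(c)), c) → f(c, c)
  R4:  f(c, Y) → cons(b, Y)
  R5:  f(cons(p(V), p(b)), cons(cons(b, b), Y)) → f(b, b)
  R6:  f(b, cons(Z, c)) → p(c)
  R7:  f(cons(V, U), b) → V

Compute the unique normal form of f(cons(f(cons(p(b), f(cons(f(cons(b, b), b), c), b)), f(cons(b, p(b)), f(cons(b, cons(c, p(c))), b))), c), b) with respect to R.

1. f(cons(f(cons(p(b), f(cons(f(cons(b, b), b), c), b)), f(cons(b, p(b)), f(cons(b, cons(c, p(c))), b))), c), b)  →  f(cons(p(b), f(cons(f(cons(b, b), b), c), b)), f(cons(b, p(b)), f(cons(b, cons(c, p(c))), b)))   [R7 at ε]
2. f(cons(p(b), f(cons(f(cons(b, b), b), c), b)), f(cons(b, p(b)), f(cons(b, cons(c, p(c))), b)))  →  f(cons(p(b), f(cons(b, b), b)), f(cons(b, p(b)), f(cons(b, cons(c, p(c))), b)))   [R7 at 1.2]
3. f(cons(p(b), f(cons(b, b), b)), f(cons(b, p(b)), f(cons(b, cons(c, p(c))), b)))  →  f(cons(p(b), b), f(cons(b, p(b)), f(cons(b, cons(c, p(c))), b)))   [R7 at 1.2]
4. f(cons(p(b), b), f(cons(b, p(b)), f(cons(b, cons(c, p(c))), b)))  →  f(cons(p(b), b), f(cons(b, p(b)), b))   [R7 at 2.2]
5. f(cons(p(b), b), f(cons(b, p(b)), b))  →  f(cons(p(b), b), b)   [R7 at 2]
6. f(cons(p(b), b), b)  →  p(b)   [R7 at ε]

p(b)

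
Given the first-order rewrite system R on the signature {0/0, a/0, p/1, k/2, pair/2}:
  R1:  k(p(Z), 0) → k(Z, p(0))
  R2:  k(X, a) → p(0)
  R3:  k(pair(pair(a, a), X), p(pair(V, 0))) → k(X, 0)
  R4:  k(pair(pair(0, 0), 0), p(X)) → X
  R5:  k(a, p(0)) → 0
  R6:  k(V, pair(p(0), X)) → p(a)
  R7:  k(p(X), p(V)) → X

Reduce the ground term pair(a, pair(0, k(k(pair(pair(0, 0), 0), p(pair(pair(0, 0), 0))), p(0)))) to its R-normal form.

pair(a, pair(0, 0))

1. pair(a, pair(0, k(k(pair(pair(0, 0), 0), p(pair(pair(0, 0), 0))), p(0))))  →  pair(a, pair(0, k(pair(pair(0, 0), 0), p(0))))   [R4 at 2.2.1]
2. pair(a, pair(0, k(pair(pair(0, 0), 0), p(0))))  →  pair(a, pair(0, 0))   [R4 at 2.2]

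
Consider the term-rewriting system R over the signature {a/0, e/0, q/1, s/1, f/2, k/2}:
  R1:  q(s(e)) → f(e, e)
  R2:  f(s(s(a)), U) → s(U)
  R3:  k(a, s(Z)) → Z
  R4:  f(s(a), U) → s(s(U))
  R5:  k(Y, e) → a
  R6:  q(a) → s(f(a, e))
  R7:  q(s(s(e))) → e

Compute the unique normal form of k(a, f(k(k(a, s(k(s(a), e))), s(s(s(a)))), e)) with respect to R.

e

1. k(a, f(k(k(a, s(k(s(a), e))), s(s(s(a)))), e))  →  k(a, f(k(k(s(a), e), s(s(s(a)))), e))   [R3 at 2.1.1]
2. k(a, f(k(k(s(a), e), s(s(s(a)))), e))  →  k(a, f(k(a, s(s(s(a)))), e))   [R5 at 2.1.1]
3. k(a, f(k(a, s(s(s(a)))), e))  →  k(a, f(s(s(a)), e))   [R3 at 2.1]
4. k(a, f(s(s(a)), e))  →  k(a, s(e))   [R2 at 2]
5. k(a, s(e))  →  e   [R3 at ε]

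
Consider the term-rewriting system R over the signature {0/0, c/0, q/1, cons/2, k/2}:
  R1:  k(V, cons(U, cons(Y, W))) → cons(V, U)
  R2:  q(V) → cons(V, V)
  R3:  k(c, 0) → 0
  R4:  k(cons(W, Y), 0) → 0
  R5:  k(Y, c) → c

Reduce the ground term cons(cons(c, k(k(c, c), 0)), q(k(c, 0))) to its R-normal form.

cons(cons(c, 0), cons(0, 0))

1. cons(cons(c, k(k(c, c), 0)), q(k(c, 0)))  →  cons(cons(c, k(c, 0)), q(k(c, 0)))   [R5 at 1.2.1]
2. cons(cons(c, k(c, 0)), q(k(c, 0)))  →  cons(cons(c, 0), q(k(c, 0)))   [R3 at 1.2]
3. cons(cons(c, 0), q(k(c, 0)))  →  cons(cons(c, 0), cons(k(c, 0), k(c, 0)))   [R2 at 2]
4. cons(cons(c, 0), cons(k(c, 0), k(c, 0)))  →  cons(cons(c, 0), cons(0, k(c, 0)))   [R3 at 2.1]
5. cons(cons(c, 0), cons(0, k(c, 0)))  →  cons(cons(c, 0), cons(0, 0))   [R3 at 2.2]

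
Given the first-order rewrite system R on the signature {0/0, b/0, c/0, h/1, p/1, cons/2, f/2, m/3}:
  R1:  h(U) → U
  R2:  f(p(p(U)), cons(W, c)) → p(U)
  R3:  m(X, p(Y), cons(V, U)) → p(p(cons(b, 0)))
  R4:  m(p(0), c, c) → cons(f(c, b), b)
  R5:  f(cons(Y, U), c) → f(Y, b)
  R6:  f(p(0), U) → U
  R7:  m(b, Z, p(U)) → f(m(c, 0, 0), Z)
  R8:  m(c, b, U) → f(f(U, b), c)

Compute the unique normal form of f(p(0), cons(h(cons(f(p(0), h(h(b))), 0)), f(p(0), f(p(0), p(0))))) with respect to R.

cons(cons(b, 0), p(0))

1. f(p(0), cons(h(cons(f(p(0), h(h(b))), 0)), f(p(0), f(p(0), p(0)))))  →  cons(h(cons(f(p(0), h(h(b))), 0)), f(p(0), f(p(0), p(0))))   [R6 at ε]
2. cons(h(cons(f(p(0), h(h(b))), 0)), f(p(0), f(p(0), p(0))))  →  cons(cons(f(p(0), h(h(b))), 0), f(p(0), f(p(0), p(0))))   [R1 at 1]
3. cons(cons(f(p(0), h(h(b))), 0), f(p(0), f(p(0), p(0))))  →  cons(cons(h(h(b)), 0), f(p(0), f(p(0), p(0))))   [R6 at 1.1]
4. cons(cons(h(h(b)), 0), f(p(0), f(p(0), p(0))))  →  cons(cons(h(b), 0), f(p(0), f(p(0), p(0))))   [R1 at 1.1]
5. cons(cons(h(b), 0), f(p(0), f(p(0), p(0))))  →  cons(cons(b, 0), f(p(0), f(p(0), p(0))))   [R1 at 1.1]
6. cons(cons(b, 0), f(p(0), f(p(0), p(0))))  →  cons(cons(b, 0), f(p(0), p(0)))   [R6 at 2]
7. cons(cons(b, 0), f(p(0), p(0)))  →  cons(cons(b, 0), p(0))   [R6 at 2]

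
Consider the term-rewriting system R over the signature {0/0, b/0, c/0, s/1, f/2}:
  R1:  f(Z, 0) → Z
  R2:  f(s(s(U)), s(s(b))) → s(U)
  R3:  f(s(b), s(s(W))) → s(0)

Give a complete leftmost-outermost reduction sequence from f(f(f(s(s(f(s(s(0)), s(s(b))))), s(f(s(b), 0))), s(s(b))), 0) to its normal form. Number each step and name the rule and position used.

1. f(f(f(s(s(f(s(s(0)), s(s(b))))), s(f(s(b), 0))), s(s(b))), 0)  →  f(f(s(s(f(s(s(0)), s(s(b))))), s(f(s(b), 0))), s(s(b)))   [R1 at ε]
2. f(f(s(s(f(s(s(0)), s(s(b))))), s(f(s(b), 0))), s(s(b)))  →  f(f(s(s(s(0))), s(f(s(b), 0))), s(s(b)))   [R2 at 1.1.1.1]
3. f(f(s(s(s(0))), s(f(s(b), 0))), s(s(b)))  →  f(f(s(s(s(0))), s(s(b))), s(s(b)))   [R1 at 1.2.1]
4. f(f(s(s(s(0))), s(s(b))), s(s(b)))  →  f(s(s(0)), s(s(b)))   [R2 at 1]
5. f(s(s(0)), s(s(b)))  →  s(0)   [R2 at ε]

s(0)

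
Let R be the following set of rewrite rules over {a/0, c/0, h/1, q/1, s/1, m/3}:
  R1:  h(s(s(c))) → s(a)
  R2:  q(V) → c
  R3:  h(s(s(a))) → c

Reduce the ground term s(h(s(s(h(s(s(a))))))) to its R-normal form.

s(s(a))

1. s(h(s(s(h(s(s(a)))))))  →  s(h(s(s(c))))   [R3 at 1.1.1.1]
2. s(h(s(s(c))))  →  s(s(a))   [R1 at 1]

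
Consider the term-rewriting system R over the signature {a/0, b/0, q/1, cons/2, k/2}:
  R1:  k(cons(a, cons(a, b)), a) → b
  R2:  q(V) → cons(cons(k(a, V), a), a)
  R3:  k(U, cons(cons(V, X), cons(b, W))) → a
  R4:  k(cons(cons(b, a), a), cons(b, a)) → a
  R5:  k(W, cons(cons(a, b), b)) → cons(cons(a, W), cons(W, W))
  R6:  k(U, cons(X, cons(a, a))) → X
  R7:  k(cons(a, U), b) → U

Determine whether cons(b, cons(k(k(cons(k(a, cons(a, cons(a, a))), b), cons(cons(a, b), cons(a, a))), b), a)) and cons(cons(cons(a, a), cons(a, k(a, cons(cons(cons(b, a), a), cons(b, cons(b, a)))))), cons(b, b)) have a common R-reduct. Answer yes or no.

Reduce t₁ = cons(b, cons(k(k(cons(k(a, cons(a, cons(a, a))), b), cons(cons(a, b), cons(a, a))), b), a)):
1. cons(b, cons(k(k(cons(k(a, cons(a, cons(a, a))), b), cons(cons(a, b), cons(a, a))), b), a))  →  cons(b, cons(k(cons(a, b), b), a))   [R6 at 2.1.1]
2. cons(b, cons(k(cons(a, b), b), a))  →  cons(b, cons(b, a))   [R7 at 2.1]

Reduce t₂ = cons(cons(cons(a, a), cons(a, k(a, cons(cons(cons(b, a), a), cons(b, cons(b, a)))))), cons(b, b)):
1. cons(cons(cons(a, a), cons(a, k(a, cons(cons(cons(b, a), a), cons(b, cons(b, a)))))), cons(b, b))  →  cons(cons(cons(a, a), cons(a, a)), cons(b, b))   [R3 at 1.2.2]

no — NF(t₁) = cons(b, cons(b, a)), NF(t₂) = cons(cons(cons(a, a), cons(a, a)), cons(b, b))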